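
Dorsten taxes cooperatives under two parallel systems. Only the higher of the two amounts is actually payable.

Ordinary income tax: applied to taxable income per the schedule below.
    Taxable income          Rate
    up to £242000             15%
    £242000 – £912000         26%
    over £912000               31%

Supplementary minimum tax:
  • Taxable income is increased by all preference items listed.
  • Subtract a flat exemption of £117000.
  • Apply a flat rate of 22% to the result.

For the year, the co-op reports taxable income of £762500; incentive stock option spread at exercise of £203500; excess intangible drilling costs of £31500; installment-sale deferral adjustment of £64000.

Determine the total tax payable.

£207790

Ordinary income tax:
  £242000 × 15% = £36300
  £520500 × 26% = £135330
  → £171630

Supplementary minimum tax:
  Adjusted income: £762500 + £203500 + £31500 + £64000 = £1061500
  Less exemption £117000 → base £944500
  £944500 × 22% = £207790

£207790 > £171630, so the supplementary minimum tax is the binding amount.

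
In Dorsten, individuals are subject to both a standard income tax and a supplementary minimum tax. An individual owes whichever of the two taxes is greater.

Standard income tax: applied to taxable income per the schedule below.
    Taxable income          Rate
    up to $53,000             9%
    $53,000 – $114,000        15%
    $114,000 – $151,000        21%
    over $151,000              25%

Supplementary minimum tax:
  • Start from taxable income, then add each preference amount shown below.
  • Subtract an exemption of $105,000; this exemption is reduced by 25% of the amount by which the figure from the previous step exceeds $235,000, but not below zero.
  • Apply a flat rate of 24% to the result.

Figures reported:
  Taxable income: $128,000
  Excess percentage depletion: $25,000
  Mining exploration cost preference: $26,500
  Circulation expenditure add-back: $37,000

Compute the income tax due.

Supplementary minimum tax:
  Adjusted income: $128,000 + $25,000 + $26,500 + $37,000 = $216,500
  Exemption: $216,500 ≤ $235,000, so full $105,000 applies
  Base: $216,500 − $105,000 = $111,500
  $111,500 × 24% = $26,760

Standard income tax:
  $53,000 × 9% = $4,770
  $61,000 × 15% = $9,150
  $14,000 × 21% = $2,940
  → $16,860

$26,760 > $16,860, so the supplementary minimum tax is the binding amount.

$26,760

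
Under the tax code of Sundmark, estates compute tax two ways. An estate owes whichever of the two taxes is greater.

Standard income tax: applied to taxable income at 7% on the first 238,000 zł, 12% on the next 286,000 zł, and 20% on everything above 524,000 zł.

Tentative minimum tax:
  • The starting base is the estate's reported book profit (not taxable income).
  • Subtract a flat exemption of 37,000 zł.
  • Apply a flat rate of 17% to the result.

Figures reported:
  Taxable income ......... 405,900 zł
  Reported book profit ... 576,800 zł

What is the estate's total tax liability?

Tentative minimum tax:
  Base (reported book profit): 576,800 zł
  Less exemption 37,000 zł → base 539,800 zł
  539,800 zł × 17% = 91,766 zł

Standard income tax:
  238,000 zł × 7% = 16,660 zł
  167,900 zł × 12% = 20,148 zł
  → 36,808 zł

91,766 zł > 36,808 zł, so the tentative minimum tax is the binding amount.

91,766 zł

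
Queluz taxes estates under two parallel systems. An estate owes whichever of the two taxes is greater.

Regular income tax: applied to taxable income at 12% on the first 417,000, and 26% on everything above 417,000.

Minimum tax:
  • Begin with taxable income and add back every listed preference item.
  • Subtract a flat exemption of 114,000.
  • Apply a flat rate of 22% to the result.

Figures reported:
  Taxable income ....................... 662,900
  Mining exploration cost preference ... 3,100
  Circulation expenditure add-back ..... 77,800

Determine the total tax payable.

Minimum tax:
  Adjusted income: 662,900 + 3,100 + 77,800 = 743,800
  Less exemption 114,000 → base 629,800
  629,800 × 22% = 138,556

Regular income tax:
  417,000 × 12% = 50,040
  245,900 × 26% = 63,934
  → 113,974

138,556 > 113,974, so the minimum tax is the binding amount.

138,556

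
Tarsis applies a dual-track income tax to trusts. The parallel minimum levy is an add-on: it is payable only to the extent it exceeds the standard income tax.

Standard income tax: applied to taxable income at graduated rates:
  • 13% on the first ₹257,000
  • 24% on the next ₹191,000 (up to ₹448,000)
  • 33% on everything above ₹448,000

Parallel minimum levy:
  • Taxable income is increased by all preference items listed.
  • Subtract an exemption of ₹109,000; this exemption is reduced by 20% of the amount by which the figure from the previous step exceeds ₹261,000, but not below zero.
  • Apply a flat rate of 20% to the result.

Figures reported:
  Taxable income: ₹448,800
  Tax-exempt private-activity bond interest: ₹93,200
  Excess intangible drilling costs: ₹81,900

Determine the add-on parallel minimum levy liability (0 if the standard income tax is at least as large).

₹37,982

Standard income tax:
  ₹257,000 × 13% = ₹33,410
  ₹191,000 × 24% = ₹45,840
  ₹800 × 33% = ₹264
  → ₹79,514

Parallel minimum levy:
  Adjusted income: ₹448,800 + ₹93,200 + ₹81,900 = ₹623,900
  Exemption: ₹109,000 − 20% × (₹623,900 − ₹261,000) = ₹109,000 − ₹72,580 = ₹36,420
  Base: ₹623,900 − ₹36,420 = ₹587,480
  ₹587,480 × 20% = ₹117,496

Excess of parallel minimum levy over standard income tax: ₹117,496 − ₹79,514 = ₹37,982.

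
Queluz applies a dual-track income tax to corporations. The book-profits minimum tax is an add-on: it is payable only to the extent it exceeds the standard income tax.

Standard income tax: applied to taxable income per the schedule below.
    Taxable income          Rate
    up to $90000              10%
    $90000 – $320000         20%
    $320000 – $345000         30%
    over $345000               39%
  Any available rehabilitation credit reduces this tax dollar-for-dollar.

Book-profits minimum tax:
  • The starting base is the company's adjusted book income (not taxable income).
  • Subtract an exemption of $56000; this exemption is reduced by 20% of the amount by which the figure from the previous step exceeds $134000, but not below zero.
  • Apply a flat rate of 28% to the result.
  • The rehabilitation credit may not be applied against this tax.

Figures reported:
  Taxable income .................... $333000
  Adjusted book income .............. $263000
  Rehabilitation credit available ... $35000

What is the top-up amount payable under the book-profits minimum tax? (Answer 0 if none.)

$41284

Standard income tax:
  $90000 × 10% = $9000
  $230000 × 20% = $46000
  $13000 × 30% = $3900
  → $58900
  Less rehabilitation credit $35000 → $23900

Book-profits minimum tax:
  Base (adjusted book income): $263000
  Exemption: $56000 − 20% × ($263000 − $134000) = $56000 − $25800 = $30200
  Base: $263000 − $30200 = $232800
  $232800 × 28% = $65184

Excess of book-profits minimum tax over standard income tax: $65184 − $23900 = $41284.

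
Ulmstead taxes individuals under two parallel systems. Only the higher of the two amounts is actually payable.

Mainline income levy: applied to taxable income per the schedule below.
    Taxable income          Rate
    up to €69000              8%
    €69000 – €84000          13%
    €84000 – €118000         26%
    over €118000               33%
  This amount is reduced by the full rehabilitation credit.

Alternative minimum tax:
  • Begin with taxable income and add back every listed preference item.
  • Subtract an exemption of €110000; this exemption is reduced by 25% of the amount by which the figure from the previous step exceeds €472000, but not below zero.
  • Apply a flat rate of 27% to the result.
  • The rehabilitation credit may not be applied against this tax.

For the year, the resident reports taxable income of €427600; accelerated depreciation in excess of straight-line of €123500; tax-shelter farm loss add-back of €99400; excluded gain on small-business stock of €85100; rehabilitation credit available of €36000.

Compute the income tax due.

€186705

Alternative minimum tax:
  Adjusted income: €427600 + €123500 + €99400 + €85100 = €735600
  Exemption: €110000 − 25% × (€735600 − €472000) = €110000 − €65900 = €44100
  Base: €735600 − €44100 = €691500
  €691500 × 27% = €186705

Mainline income levy:
  €69000 × 8% = €5520
  €15000 × 13% = €1950
  €34000 × 26% = €8840
  €309600 × 33% = €102168
  → €118478
  Less rehabilitation credit €36000 → €82478

€186705 > €82478, so the alternative minimum tax is the binding amount.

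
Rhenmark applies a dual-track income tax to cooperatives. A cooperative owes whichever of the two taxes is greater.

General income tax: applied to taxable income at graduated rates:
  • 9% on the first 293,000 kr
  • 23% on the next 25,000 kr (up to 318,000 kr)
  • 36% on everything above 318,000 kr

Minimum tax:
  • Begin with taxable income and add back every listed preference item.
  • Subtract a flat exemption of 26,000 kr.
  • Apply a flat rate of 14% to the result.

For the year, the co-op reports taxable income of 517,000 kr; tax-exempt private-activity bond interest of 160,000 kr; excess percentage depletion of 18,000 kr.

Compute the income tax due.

General income tax:
  293,000 kr × 9% = 26,370 kr
  25,000 kr × 23% = 5,750 kr
  199,000 kr × 36% = 71,640 kr
  → 103,760 kr

Minimum tax:
  Adjusted income: 517,000 kr + 160,000 kr + 18,000 kr = 695,000 kr
  Less exemption 26,000 kr → base 669,000 kr
  669,000 kr × 14% = 93,660 kr

103,760 kr > 93,660 kr, so the general income tax governs.

103,760 kr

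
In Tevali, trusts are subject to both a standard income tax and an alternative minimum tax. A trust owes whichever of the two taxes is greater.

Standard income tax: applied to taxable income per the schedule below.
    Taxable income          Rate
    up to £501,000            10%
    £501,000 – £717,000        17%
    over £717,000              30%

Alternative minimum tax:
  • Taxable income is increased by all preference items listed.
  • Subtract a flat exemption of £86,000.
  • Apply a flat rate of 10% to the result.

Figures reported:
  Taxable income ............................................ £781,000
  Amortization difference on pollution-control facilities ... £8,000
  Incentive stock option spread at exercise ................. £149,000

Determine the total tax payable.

Alternative minimum tax:
  Adjusted income: £781,000 + £8,000 + £149,000 = £938,000
  Less exemption £86,000 → base £852,000
  £852,000 × 10% = £85,200

Standard income tax:
  £501,000 × 10% = £50,100
  £216,000 × 17% = £36,720
  £64,000 × 30% = £19,200
  → £106,020

£106,020 > £85,200, so the standard income tax governs.

£106,020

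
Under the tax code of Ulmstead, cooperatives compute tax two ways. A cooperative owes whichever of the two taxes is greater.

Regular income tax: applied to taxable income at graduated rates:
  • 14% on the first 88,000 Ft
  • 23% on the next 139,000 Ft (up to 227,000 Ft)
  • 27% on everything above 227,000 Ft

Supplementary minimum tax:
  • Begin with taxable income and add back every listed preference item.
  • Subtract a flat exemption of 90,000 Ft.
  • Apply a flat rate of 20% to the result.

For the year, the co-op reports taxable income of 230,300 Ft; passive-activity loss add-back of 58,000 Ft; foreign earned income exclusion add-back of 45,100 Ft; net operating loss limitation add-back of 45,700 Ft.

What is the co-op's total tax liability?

Regular income tax:
  88,000 Ft × 14% = 12,320 Ft
  139,000 Ft × 23% = 31,970 Ft
  3,300 Ft × 27% = 891 Ft
  → 45,181 Ft

Supplementary minimum tax:
  Adjusted income: 230,300 Ft + 58,000 Ft + 45,100 Ft + 45,700 Ft = 379,100 Ft
  Less exemption 90,000 Ft → base 289,100 Ft
  289,100 Ft × 20% = 57,820 Ft

57,820 Ft > 45,181 Ft, so the supplementary minimum tax is the binding amount.

57,820 Ft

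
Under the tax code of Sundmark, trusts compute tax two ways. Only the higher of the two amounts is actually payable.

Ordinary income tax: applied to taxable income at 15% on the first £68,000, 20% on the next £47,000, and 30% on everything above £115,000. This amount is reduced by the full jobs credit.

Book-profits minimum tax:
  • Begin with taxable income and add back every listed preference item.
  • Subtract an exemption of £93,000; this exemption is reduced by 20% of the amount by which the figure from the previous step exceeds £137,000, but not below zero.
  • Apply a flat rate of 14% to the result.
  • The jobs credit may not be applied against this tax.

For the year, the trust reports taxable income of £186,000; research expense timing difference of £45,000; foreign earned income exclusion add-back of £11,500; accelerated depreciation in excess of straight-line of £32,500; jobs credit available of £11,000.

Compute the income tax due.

Ordinary income tax:
  £68,000 × 15% = £10,200
  £47,000 × 20% = £9,400
  £71,000 × 30% = £21,300
  → £40,900
  Less jobs credit £11,000 → £29,900

Book-profits minimum tax:
  Adjusted income: £186,000 + £45,000 + £11,500 + £32,500 = £275,000
  Exemption: £93,000 − 20% × (£275,000 − £137,000) = £93,000 − £27,600 = £65,400
  Base: £275,000 − £65,400 = £209,600
  £209,600 × 14% = £29,344

£29,900 > £29,344, so the ordinary income tax governs.

£29,900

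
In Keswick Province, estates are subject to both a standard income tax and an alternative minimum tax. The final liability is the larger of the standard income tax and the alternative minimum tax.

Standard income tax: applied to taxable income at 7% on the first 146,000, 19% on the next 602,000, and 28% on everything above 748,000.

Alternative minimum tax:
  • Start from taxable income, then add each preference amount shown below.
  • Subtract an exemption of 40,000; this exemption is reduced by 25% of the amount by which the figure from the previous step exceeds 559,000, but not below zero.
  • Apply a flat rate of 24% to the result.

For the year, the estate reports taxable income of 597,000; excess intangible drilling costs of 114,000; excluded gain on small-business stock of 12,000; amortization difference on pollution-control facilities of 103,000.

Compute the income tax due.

Alternative minimum tax:
  Adjusted income: 597,000 + 114,000 + 12,000 + 103,000 = 826,000
  Exemption: 25% × (826,000 − 559,000) = 66,750 ≥ 40,000, so the exemption is fully phased out
  Base: 826,000 − 0 = 826,000
  826,000 × 24% = 198,240

Standard income tax:
  146,000 × 7% = 10,220
  451,000 × 19% = 85,690
  → 95,910

198,240 > 95,910, so the alternative minimum tax is the binding amount.

198,240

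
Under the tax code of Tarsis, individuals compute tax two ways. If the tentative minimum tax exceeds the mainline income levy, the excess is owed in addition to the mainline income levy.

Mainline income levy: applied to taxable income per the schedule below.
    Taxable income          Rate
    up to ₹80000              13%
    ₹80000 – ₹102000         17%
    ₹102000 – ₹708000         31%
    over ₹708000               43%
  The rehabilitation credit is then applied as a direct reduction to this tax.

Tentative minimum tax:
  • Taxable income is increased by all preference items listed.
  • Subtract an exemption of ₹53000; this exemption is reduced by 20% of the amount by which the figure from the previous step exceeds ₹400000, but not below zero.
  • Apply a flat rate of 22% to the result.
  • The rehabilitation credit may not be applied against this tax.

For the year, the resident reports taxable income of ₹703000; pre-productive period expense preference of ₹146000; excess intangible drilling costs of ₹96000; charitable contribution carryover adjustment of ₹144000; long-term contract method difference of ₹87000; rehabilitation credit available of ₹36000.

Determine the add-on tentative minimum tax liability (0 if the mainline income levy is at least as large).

Tentative minimum tax:
  Adjusted income: ₹703000 + ₹146000 + ₹96000 + ₹144000 + ₹87000 = ₹1176000
  Exemption: 20% × (₹1176000 − ₹400000) = ₹155200 ≥ ₹53000, so the exemption is fully phased out
  Base: ₹1176000 − ₹0 = ₹1176000
  ₹1176000 × 22% = ₹258720

Mainline income levy:
  ₹80000 × 13% = ₹10400
  ₹22000 × 17% = ₹3740
  ₹601000 × 31% = ₹186310
  → ₹200450
  Less rehabilitation credit ₹36000 → ₹164450

Excess of tentative minimum tax over mainline income levy: ₹258720 − ₹164450 = ₹94270.

₹94270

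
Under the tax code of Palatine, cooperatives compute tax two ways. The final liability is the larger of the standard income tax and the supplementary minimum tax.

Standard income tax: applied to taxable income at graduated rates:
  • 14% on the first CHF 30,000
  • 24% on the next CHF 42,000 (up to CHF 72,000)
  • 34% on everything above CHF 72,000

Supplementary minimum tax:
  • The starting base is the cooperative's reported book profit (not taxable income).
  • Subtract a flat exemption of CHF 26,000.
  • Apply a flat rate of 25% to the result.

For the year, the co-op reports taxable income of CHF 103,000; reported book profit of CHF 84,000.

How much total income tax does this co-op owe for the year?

Standard income tax:
  CHF 30,000 × 14% = CHF 4,200
  CHF 42,000 × 24% = CHF 10,080
  CHF 31,000 × 34% = CHF 10,540
  → CHF 24,820

Supplementary minimum tax:
  Base (reported book profit): CHF 84,000
  Less exemption CHF 26,000 → base CHF 58,000
  CHF 58,000 × 25% = CHF 14,500

CHF 24,820 > CHF 14,500, so the standard income tax governs.

CHF 24,820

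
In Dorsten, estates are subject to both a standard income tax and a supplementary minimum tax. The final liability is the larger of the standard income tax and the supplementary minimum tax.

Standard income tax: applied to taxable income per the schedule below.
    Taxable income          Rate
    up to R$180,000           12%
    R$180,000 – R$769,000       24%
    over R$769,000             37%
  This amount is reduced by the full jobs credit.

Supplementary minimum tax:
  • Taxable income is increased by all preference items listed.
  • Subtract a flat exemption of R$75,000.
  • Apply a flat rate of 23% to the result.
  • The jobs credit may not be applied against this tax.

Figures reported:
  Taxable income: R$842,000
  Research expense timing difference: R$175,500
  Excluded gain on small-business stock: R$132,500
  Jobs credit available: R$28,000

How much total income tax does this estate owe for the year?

Standard income tax:
  R$180,000 × 12% = R$21,600
  R$589,000 × 24% = R$141,360
  R$73,000 × 37% = R$27,010
  → R$189,970
  Less jobs credit R$28,000 → R$161,970

Supplementary minimum tax:
  Adjusted income: R$842,000 + R$175,500 + R$132,500 = R$1,150,000
  Less exemption R$75,000 → base R$1,075,000
  R$1,075,000 × 23% = R$247,250

R$247,250 > R$161,970, so the supplementary minimum tax is the binding amount.

R$247,250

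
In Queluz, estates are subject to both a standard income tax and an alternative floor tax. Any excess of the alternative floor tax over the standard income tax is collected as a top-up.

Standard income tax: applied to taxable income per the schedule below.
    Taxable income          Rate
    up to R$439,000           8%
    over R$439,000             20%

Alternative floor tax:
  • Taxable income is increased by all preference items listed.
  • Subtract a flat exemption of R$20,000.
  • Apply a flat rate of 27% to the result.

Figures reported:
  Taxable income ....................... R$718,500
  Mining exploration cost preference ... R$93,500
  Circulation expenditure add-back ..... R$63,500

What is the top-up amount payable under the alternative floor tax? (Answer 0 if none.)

R$139,965

Alternative floor tax:
  Adjusted income: R$718,500 + R$93,500 + R$63,500 = R$875,500
  Less exemption R$20,000 → base R$855,500
  R$855,500 × 27% = R$230,985

Standard income tax:
  R$439,000 × 8% = R$35,120
  R$279,500 × 20% = R$55,900
  → R$91,020

Excess of alternative floor tax over standard income tax: R$230,985 − R$91,020 = R$139,965.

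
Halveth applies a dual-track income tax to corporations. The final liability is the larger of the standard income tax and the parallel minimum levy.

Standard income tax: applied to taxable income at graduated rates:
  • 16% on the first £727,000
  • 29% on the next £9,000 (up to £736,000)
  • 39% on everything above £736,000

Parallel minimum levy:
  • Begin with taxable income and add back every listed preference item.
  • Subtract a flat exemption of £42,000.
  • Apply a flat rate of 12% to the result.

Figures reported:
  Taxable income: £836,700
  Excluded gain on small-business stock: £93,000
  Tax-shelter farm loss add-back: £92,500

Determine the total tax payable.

£158,203

Standard income tax:
  £727,000 × 16% = £116,320
  £9,000 × 29% = £2,610
  £100,700 × 39% = £39,273
  → £158,203

Parallel minimum levy:
  Adjusted income: £836,700 + £93,000 + £92,500 = £1,022,200
  Less exemption £42,000 → base £980,200
  £980,200 × 12% = £117,624

£158,203 > £117,624, so the standard income tax governs.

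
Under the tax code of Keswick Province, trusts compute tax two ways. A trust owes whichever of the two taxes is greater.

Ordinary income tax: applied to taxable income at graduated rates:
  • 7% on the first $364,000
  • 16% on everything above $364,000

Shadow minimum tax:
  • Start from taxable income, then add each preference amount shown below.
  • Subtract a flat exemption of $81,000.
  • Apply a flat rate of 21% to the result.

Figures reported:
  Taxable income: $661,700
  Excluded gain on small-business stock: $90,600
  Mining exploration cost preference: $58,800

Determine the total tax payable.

Ordinary income tax:
  $364,000 × 7% = $25,480
  $297,700 × 16% = $47,632
  → $73,112

Shadow minimum tax:
  Adjusted income: $661,700 + $90,600 + $58,800 = $811,100
  Less exemption $81,000 → base $730,100
  $730,100 × 21% = $153,321

$153,321 > $73,112, so the shadow minimum tax is the binding amount.

$153,321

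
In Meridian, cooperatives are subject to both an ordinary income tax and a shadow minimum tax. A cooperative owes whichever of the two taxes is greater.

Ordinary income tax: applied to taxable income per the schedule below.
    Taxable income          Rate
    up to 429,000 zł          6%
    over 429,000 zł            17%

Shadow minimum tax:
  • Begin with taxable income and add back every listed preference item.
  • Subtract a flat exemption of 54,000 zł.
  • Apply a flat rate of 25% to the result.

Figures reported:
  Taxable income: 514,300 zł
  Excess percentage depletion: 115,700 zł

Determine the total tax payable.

Shadow minimum tax:
  Adjusted income: 514,300 zł + 115,700 zł = 630,000 zł
  Less exemption 54,000 zł → base 576,000 zł
  576,000 zł × 25% = 144,000 zł

Ordinary income tax:
  429,000 zł × 6% = 25,740 zł
  85,300 zł × 17% = 14,501 zł
  → 40,241 zł

144,000 zł > 40,241 zł, so the shadow minimum tax is the binding amount.

144,000 zł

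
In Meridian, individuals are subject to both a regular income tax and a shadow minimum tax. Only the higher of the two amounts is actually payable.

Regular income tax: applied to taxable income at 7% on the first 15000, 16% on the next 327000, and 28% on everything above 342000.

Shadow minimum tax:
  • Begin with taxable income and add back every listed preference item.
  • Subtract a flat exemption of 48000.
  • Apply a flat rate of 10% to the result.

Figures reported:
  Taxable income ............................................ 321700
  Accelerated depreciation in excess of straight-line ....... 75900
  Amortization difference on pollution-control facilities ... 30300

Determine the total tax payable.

Shadow minimum tax:
  Adjusted income: 321700 + 75900 + 30300 = 427900
  Less exemption 48000 → base 379900
  379900 × 10% = 37990

Regular income tax:
  15000 × 7% = 1050
  306700 × 16% = 49072
  → 50122

50122 > 37990, so the regular income tax governs.

50122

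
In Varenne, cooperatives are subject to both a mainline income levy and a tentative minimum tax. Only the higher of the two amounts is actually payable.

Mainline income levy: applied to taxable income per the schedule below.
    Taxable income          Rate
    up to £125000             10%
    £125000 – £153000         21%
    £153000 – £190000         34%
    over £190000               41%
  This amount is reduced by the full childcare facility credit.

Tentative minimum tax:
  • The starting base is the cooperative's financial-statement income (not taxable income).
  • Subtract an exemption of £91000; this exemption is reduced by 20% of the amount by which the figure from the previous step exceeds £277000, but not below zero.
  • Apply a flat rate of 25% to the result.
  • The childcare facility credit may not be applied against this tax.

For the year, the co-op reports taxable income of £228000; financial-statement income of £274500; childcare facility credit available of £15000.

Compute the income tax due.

£45875

Tentative minimum tax:
  Base (financial-statement income): £274500
  Exemption: £274500 ≤ £277000, so full £91000 applies
  Base: £274500 − £91000 = £183500
  £183500 × 25% = £45875

Mainline income levy:
  £125000 × 10% = £12500
  £28000 × 21% = £5880
  £37000 × 34% = £12580
  £38000 × 41% = £15580
  → £46540
  Less childcare facility credit £15000 → £31540

£45875 > £31540, so the tentative minimum tax is the binding amount.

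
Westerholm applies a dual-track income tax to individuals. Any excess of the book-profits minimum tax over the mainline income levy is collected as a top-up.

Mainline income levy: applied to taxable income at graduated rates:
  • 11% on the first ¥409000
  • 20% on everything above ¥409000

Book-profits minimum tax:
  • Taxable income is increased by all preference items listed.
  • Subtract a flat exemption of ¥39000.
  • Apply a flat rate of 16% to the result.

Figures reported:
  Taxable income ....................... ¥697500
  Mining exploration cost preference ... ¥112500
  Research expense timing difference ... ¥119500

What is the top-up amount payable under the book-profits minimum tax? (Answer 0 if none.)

¥39790

Mainline income levy:
  ¥409000 × 11% = ¥44990
  ¥288500 × 20% = ¥57700
  → ¥102690

Book-profits minimum tax:
  Adjusted income: ¥697500 + ¥112500 + ¥119500 = ¥929500
  Less exemption ¥39000 → base ¥890500
  ¥890500 × 16% = ¥142480

Excess of book-profits minimum tax over mainline income levy: ¥142480 − ¥102690 = ¥39790.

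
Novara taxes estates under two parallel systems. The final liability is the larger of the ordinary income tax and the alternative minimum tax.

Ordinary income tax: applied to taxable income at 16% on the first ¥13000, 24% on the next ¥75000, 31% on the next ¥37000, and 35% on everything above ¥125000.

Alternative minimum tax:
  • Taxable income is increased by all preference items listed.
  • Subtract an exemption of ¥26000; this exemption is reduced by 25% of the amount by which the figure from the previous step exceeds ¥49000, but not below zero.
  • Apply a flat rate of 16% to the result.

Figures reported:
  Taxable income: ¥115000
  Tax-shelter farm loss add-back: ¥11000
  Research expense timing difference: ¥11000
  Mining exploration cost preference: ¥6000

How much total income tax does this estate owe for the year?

Ordinary income tax:
  ¥13000 × 16% = ¥2080
  ¥75000 × 24% = ¥18000
  ¥27000 × 31% = ¥8370
  → ¥28450

Alternative minimum tax:
  Adjusted income: ¥115000 + ¥11000 + ¥11000 + ¥6000 = ¥143000
  Exemption: ¥26000 − 25% × (¥143000 − ¥49000) = ¥26000 − ¥23500 = ¥2500
  Base: ¥143000 − ¥2500 = ¥140500
  ¥140500 × 16% = ¥22480

¥28450 > ¥22480, so the ordinary income tax governs.

¥28450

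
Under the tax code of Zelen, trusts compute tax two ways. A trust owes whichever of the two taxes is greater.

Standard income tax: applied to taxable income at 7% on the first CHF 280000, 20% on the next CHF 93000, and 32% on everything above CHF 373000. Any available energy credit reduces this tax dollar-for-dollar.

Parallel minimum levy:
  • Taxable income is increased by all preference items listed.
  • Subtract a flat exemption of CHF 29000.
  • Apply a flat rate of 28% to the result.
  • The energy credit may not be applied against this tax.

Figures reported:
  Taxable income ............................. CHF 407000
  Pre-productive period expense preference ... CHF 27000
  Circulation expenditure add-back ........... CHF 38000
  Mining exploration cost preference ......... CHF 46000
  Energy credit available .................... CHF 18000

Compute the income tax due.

Standard income tax:
  CHF 280000 × 7% = CHF 19600
  CHF 93000 × 20% = CHF 18600
  CHF 34000 × 32% = CHF 10880
  → CHF 49080
  Less energy credit CHF 18000 → CHF 31080

Parallel minimum levy:
  Adjusted income: CHF 407000 + CHF 27000 + CHF 38000 + CHF 46000 = CHF 518000
  Less exemption CHF 29000 → base CHF 489000
  CHF 489000 × 28% = CHF 136920

CHF 136920 > CHF 31080, so the parallel minimum levy is the binding amount.

CHF 136920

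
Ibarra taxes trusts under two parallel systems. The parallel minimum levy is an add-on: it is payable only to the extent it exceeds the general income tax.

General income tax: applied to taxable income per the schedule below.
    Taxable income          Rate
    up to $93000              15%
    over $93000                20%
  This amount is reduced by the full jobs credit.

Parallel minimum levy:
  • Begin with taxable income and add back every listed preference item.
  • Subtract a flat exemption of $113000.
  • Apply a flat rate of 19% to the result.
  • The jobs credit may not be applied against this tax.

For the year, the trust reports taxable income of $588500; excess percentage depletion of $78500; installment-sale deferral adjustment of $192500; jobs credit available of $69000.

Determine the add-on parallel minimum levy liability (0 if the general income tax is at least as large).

$97785

Parallel minimum levy:
  Adjusted income: $588500 + $78500 + $192500 = $859500
  Less exemption $113000 → base $746500
  $746500 × 19% = $141835

General income tax:
  $93000 × 15% = $13950
  $495500 × 20% = $99100
  → $113050
  Less jobs credit $69000 → $44050

Excess of parallel minimum levy over general income tax: $141835 − $44050 = $97785.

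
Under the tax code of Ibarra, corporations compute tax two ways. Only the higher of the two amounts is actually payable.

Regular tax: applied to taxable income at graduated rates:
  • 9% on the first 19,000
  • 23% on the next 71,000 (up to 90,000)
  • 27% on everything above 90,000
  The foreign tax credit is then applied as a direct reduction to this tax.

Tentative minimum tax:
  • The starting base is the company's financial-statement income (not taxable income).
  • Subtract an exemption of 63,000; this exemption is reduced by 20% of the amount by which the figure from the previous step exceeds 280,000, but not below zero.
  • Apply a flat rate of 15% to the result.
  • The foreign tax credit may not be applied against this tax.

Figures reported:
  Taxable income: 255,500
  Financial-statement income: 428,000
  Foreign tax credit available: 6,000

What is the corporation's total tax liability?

59,190

Tentative minimum tax:
  Base (financial-statement income): 428,000
  Exemption: 63,000 − 20% × (428,000 − 280,000) = 63,000 − 29,600 = 33,400
  Base: 428,000 − 33,400 = 394,600
  394,600 × 15% = 59,190

Regular tax:
  19,000 × 9% = 1,710
  71,000 × 23% = 16,330
  165,500 × 27% = 44,685
  → 62,725
  Less foreign tax credit 6,000 → 56,725

59,190 > 56,725, so the tentative minimum tax is the binding amount.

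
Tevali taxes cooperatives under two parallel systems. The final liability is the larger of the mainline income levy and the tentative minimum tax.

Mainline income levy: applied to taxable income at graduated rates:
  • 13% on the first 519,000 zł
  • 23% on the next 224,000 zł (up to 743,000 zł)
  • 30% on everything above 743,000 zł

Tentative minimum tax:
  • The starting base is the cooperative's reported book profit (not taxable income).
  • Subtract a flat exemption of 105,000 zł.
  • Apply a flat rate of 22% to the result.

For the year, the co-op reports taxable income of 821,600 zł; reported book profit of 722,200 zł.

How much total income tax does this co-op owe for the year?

142,570 zł

Tentative minimum tax:
  Base (reported book profit): 722,200 zł
  Less exemption 105,000 zł → base 617,200 zł
  617,200 zł × 22% = 135,784 zł

Mainline income levy:
  519,000 zł × 13% = 67,470 zł
  224,000 zł × 23% = 51,520 zł
  78,600 zł × 30% = 23,580 zł
  → 142,570 zł

142,570 zł > 135,784 zł, so the mainline income levy governs.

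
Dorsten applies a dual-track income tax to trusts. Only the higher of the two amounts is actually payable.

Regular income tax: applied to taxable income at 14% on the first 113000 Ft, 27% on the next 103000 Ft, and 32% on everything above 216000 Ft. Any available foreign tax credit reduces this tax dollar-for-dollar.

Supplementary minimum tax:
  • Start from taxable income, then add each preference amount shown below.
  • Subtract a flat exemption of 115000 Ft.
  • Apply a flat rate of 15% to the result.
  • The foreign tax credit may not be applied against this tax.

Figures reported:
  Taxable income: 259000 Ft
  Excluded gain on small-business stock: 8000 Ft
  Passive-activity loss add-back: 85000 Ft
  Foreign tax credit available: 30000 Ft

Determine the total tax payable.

35550 Ft

Supplementary minimum tax:
  Adjusted income: 259000 Ft + 8000 Ft + 85000 Ft = 352000 Ft
  Less exemption 115000 Ft → base 237000 Ft
  237000 Ft × 15% = 35550 Ft

Regular income tax:
  113000 Ft × 14% = 15820 Ft
  103000 Ft × 27% = 27810 Ft
  43000 Ft × 32% = 13760 Ft
  → 57390 Ft
  Less foreign tax credit 30000 Ft → 27390 Ft

35550 Ft > 27390 Ft, so the supplementary minimum tax is the binding amount.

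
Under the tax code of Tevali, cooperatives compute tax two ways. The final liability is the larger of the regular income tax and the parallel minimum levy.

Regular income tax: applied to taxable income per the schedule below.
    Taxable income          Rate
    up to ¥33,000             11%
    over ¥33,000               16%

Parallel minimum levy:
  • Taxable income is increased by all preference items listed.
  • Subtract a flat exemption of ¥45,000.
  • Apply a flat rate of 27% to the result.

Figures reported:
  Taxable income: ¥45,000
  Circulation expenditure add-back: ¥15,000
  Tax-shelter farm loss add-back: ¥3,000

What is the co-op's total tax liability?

Parallel minimum levy:
  Adjusted income: ¥45,000 + ¥15,000 + ¥3,000 = ¥63,000
  Less exemption ¥45,000 → base ¥18,000
  ¥18,000 × 27% = ¥4,860

Regular income tax:
  ¥33,000 × 11% = ¥3,630
  ¥12,000 × 16% = ¥1,920
  → ¥5,550

¥5,550 > ¥4,860, so the regular income tax governs.

¥5,550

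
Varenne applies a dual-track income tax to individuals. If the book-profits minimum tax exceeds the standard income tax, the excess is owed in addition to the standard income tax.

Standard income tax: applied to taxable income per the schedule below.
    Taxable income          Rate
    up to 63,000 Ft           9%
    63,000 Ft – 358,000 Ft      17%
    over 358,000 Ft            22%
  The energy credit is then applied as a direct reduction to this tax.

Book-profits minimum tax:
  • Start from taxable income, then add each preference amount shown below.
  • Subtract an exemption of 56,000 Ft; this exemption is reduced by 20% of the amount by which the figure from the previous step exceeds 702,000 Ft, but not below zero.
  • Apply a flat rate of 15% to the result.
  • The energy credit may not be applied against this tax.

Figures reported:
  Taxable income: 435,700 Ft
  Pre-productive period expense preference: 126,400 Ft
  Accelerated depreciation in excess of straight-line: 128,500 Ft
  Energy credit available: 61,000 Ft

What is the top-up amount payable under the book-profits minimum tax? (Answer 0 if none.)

83,276 Ft

Standard income tax:
  63,000 Ft × 9% = 5,670 Ft
  295,000 Ft × 17% = 50,150 Ft
  77,700 Ft × 22% = 17,094 Ft
  → 72,914 Ft
  Less energy credit 61,000 Ft → 11,914 Ft

Book-profits minimum tax:
  Adjusted income: 435,700 Ft + 126,400 Ft + 128,500 Ft = 690,600 Ft
  Exemption: 690,600 Ft ≤ 702,000 Ft, so full 56,000 Ft applies
  Base: 690,600 Ft − 56,000 Ft = 634,600 Ft
  634,600 Ft × 15% = 95,190 Ft

Excess of book-profits minimum tax over standard income tax: 95,190 Ft − 11,914 Ft = 83,276 Ft.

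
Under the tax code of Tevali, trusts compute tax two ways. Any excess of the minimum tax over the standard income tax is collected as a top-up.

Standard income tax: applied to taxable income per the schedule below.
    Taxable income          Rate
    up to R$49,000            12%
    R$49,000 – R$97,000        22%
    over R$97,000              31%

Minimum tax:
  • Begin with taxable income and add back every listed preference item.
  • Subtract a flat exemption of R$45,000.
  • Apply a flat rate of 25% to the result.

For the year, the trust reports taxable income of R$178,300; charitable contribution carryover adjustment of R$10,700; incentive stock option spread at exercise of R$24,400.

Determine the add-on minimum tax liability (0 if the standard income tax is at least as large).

Minimum tax:
  Adjusted income: R$178,300 + R$10,700 + R$24,400 = R$213,400
  Less exemption R$45,000 → base R$168,400
  R$168,400 × 25% = R$42,100

Standard income tax:
  R$49,000 × 12% = R$5,880
  R$48,000 × 22% = R$10,560
  R$81,300 × 31% = R$25,203
  → R$41,643

Excess of minimum tax over standard income tax: R$42,100 − R$41,643 = R$457.

R$457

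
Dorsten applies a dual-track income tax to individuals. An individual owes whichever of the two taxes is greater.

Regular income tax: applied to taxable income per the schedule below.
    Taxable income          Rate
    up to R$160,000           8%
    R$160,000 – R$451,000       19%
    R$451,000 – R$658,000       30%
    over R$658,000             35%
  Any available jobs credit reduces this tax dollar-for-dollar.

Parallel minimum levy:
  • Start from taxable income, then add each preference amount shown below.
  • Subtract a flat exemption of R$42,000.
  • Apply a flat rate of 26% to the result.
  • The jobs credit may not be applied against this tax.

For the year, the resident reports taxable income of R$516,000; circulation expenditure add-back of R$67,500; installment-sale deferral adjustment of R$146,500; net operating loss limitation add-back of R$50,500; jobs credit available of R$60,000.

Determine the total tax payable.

R$192,010

Parallel minimum levy:
  Adjusted income: R$516,000 + R$67,500 + R$146,500 + R$50,500 = R$780,500
  Less exemption R$42,000 → base R$738,500
  R$738,500 × 26% = R$192,010

Regular income tax:
  R$160,000 × 8% = R$12,800
  R$291,000 × 19% = R$55,290
  R$65,000 × 30% = R$19,500
  → R$87,590
  Less jobs credit R$60,000 → R$27,590

R$192,010 > R$27,590, so the parallel minimum levy is the binding amount.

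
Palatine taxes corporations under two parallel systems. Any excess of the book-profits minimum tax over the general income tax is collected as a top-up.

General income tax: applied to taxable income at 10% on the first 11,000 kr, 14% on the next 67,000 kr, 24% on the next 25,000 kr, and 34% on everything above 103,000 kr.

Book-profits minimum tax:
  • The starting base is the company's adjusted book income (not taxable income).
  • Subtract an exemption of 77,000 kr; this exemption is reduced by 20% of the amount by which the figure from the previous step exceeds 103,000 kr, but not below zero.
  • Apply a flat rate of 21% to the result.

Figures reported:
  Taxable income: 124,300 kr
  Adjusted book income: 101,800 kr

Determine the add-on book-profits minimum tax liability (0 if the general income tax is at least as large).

General income tax:
  11,000 kr × 10% = 1,100 kr
  67,000 kr × 14% = 9,380 kr
  25,000 kr × 24% = 6,000 kr
  21,300 kr × 34% = 7,242 kr
  → 23,722 kr

Book-profits minimum tax:
  Base (adjusted book income): 101,800 kr
  Exemption: 101,800 kr ≤ 103,000 kr, so full 77,000 kr applies
  Base: 101,800 kr − 77,000 kr = 24,800 kr
  24,800 kr × 21% = 5,208 kr

5,208 kr ≤ 23,722 kr, so no add-on is due.

0 kr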